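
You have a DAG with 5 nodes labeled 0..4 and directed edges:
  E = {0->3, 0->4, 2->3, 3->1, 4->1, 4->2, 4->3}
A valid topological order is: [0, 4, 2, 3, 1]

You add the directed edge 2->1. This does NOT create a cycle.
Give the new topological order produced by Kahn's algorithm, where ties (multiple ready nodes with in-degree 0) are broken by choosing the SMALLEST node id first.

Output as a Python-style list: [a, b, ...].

Answer: [0, 4, 2, 3, 1]

Derivation:
Old toposort: [0, 4, 2, 3, 1]
Added edge: 2->1
Position of 2 (2) < position of 1 (4). Old order still valid.
Run Kahn's algorithm (break ties by smallest node id):
  initial in-degrees: [0, 3, 1, 3, 1]
  ready (indeg=0): [0]
  pop 0: indeg[3]->2; indeg[4]->0 | ready=[4] | order so far=[0]
  pop 4: indeg[1]->2; indeg[2]->0; indeg[3]->1 | ready=[2] | order so far=[0, 4]
  pop 2: indeg[1]->1; indeg[3]->0 | ready=[3] | order so far=[0, 4, 2]
  pop 3: indeg[1]->0 | ready=[1] | order so far=[0, 4, 2, 3]
  pop 1: no out-edges | ready=[] | order so far=[0, 4, 2, 3, 1]
  Result: [0, 4, 2, 3, 1]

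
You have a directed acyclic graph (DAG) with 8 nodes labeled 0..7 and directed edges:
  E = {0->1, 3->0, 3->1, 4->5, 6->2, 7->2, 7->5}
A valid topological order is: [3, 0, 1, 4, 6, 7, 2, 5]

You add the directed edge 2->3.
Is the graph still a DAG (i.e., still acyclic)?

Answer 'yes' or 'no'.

Answer: yes

Derivation:
Given toposort: [3, 0, 1, 4, 6, 7, 2, 5]
Position of 2: index 6; position of 3: index 0
New edge 2->3: backward (u after v in old order)
Backward edge: old toposort is now invalid. Check if this creates a cycle.
Does 3 already reach 2? Reachable from 3: [0, 1, 3]. NO -> still a DAG (reorder needed).
Still a DAG? yes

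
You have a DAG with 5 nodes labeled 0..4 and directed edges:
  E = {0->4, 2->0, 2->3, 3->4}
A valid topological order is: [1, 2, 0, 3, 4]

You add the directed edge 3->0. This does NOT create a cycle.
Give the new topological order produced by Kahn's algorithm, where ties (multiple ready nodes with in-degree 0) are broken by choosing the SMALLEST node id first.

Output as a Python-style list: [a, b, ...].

Answer: [1, 2, 3, 0, 4]

Derivation:
Old toposort: [1, 2, 0, 3, 4]
Added edge: 3->0
Position of 3 (3) > position of 0 (2). Must reorder: 3 must now come before 0.
Run Kahn's algorithm (break ties by smallest node id):
  initial in-degrees: [2, 0, 0, 1, 2]
  ready (indeg=0): [1, 2]
  pop 1: no out-edges | ready=[2] | order so far=[1]
  pop 2: indeg[0]->1; indeg[3]->0 | ready=[3] | order so far=[1, 2]
  pop 3: indeg[0]->0; indeg[4]->1 | ready=[0] | order so far=[1, 2, 3]
  pop 0: indeg[4]->0 | ready=[4] | order so far=[1, 2, 3, 0]
  pop 4: no out-edges | ready=[] | order so far=[1, 2, 3, 0, 4]
  Result: [1, 2, 3, 0, 4]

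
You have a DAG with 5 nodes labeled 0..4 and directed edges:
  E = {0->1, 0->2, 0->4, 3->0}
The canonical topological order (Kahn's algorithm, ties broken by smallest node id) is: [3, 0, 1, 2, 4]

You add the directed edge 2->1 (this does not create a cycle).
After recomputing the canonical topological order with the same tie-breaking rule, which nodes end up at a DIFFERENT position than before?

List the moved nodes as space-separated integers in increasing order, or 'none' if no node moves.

Old toposort: [3, 0, 1, 2, 4]
Added edge 2->1
Recompute Kahn (smallest-id tiebreak):
  initial in-degrees: [1, 2, 1, 0, 1]
  ready (indeg=0): [3]
  pop 3: indeg[0]->0 | ready=[0] | order so far=[3]
  pop 0: indeg[1]->1; indeg[2]->0; indeg[4]->0 | ready=[2, 4] | order so far=[3, 0]
  pop 2: indeg[1]->0 | ready=[1, 4] | order so far=[3, 0, 2]
  pop 1: no out-edges | ready=[4] | order so far=[3, 0, 2, 1]
  pop 4: no out-edges | ready=[] | order so far=[3, 0, 2, 1, 4]
New canonical toposort: [3, 0, 2, 1, 4]
Compare positions:
  Node 0: index 1 -> 1 (same)
  Node 1: index 2 -> 3 (moved)
  Node 2: index 3 -> 2 (moved)
  Node 3: index 0 -> 0 (same)
  Node 4: index 4 -> 4 (same)
Nodes that changed position: 1 2

Answer: 1 2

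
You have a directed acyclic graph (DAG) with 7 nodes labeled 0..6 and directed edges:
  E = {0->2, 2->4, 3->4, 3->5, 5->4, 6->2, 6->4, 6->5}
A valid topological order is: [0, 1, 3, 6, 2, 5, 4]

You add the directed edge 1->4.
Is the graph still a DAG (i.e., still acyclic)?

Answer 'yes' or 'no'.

Answer: yes

Derivation:
Given toposort: [0, 1, 3, 6, 2, 5, 4]
Position of 1: index 1; position of 4: index 6
New edge 1->4: forward
Forward edge: respects the existing order. Still a DAG, same toposort still valid.
Still a DAG? yes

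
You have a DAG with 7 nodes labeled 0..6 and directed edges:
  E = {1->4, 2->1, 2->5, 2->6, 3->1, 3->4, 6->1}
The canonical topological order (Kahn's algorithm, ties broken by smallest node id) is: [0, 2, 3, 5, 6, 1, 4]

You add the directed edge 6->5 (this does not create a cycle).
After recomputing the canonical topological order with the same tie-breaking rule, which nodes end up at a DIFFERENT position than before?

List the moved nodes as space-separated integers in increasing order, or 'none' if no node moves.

Answer: 1 4 5 6

Derivation:
Old toposort: [0, 2, 3, 5, 6, 1, 4]
Added edge 6->5
Recompute Kahn (smallest-id tiebreak):
  initial in-degrees: [0, 3, 0, 0, 2, 2, 1]
  ready (indeg=0): [0, 2, 3]
  pop 0: no out-edges | ready=[2, 3] | order so far=[0]
  pop 2: indeg[1]->2; indeg[5]->1; indeg[6]->0 | ready=[3, 6] | order so far=[0, 2]
  pop 3: indeg[1]->1; indeg[4]->1 | ready=[6] | order so far=[0, 2, 3]
  pop 6: indeg[1]->0; indeg[5]->0 | ready=[1, 5] | order so far=[0, 2, 3, 6]
  pop 1: indeg[4]->0 | ready=[4, 5] | order so far=[0, 2, 3, 6, 1]
  pop 4: no out-edges | ready=[5] | order so far=[0, 2, 3, 6, 1, 4]
  pop 5: no out-edges | ready=[] | order so far=[0, 2, 3, 6, 1, 4, 5]
New canonical toposort: [0, 2, 3, 6, 1, 4, 5]
Compare positions:
  Node 0: index 0 -> 0 (same)
  Node 1: index 5 -> 4 (moved)
  Node 2: index 1 -> 1 (same)
  Node 3: index 2 -> 2 (same)
  Node 4: index 6 -> 5 (moved)
  Node 5: index 3 -> 6 (moved)
  Node 6: index 4 -> 3 (moved)
Nodes that changed position: 1 4 5 6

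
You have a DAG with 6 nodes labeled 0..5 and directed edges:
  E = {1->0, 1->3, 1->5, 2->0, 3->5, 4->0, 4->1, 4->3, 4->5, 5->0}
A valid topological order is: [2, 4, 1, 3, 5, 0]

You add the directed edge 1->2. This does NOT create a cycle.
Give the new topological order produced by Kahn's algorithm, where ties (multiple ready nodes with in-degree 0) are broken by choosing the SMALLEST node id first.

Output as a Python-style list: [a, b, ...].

Answer: [4, 1, 2, 3, 5, 0]

Derivation:
Old toposort: [2, 4, 1, 3, 5, 0]
Added edge: 1->2
Position of 1 (2) > position of 2 (0). Must reorder: 1 must now come before 2.
Run Kahn's algorithm (break ties by smallest node id):
  initial in-degrees: [4, 1, 1, 2, 0, 3]
  ready (indeg=0): [4]
  pop 4: indeg[0]->3; indeg[1]->0; indeg[3]->1; indeg[5]->2 | ready=[1] | order so far=[4]
  pop 1: indeg[0]->2; indeg[2]->0; indeg[3]->0; indeg[5]->1 | ready=[2, 3] | order so far=[4, 1]
  pop 2: indeg[0]->1 | ready=[3] | order so far=[4, 1, 2]
  pop 3: indeg[5]->0 | ready=[5] | order so far=[4, 1, 2, 3]
  pop 5: indeg[0]->0 | ready=[0] | order so far=[4, 1, 2, 3, 5]
  pop 0: no out-edges | ready=[] | order so far=[4, 1, 2, 3, 5, 0]
  Result: [4, 1, 2, 3, 5, 0]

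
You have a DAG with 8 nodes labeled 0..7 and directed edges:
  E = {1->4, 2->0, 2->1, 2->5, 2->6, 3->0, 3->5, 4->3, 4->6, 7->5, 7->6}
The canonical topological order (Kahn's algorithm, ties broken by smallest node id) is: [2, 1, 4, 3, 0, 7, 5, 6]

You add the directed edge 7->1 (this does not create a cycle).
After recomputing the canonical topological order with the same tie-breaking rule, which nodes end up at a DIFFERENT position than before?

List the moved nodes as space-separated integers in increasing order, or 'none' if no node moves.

Old toposort: [2, 1, 4, 3, 0, 7, 5, 6]
Added edge 7->1
Recompute Kahn (smallest-id tiebreak):
  initial in-degrees: [2, 2, 0, 1, 1, 3, 3, 0]
  ready (indeg=0): [2, 7]
  pop 2: indeg[0]->1; indeg[1]->1; indeg[5]->2; indeg[6]->2 | ready=[7] | order so far=[2]
  pop 7: indeg[1]->0; indeg[5]->1; indeg[6]->1 | ready=[1] | order so far=[2, 7]
  pop 1: indeg[4]->0 | ready=[4] | order so far=[2, 7, 1]
  pop 4: indeg[3]->0; indeg[6]->0 | ready=[3, 6] | order so far=[2, 7, 1, 4]
  pop 3: indeg[0]->0; indeg[5]->0 | ready=[0, 5, 6] | order so far=[2, 7, 1, 4, 3]
  pop 0: no out-edges | ready=[5, 6] | order so far=[2, 7, 1, 4, 3, 0]
  pop 5: no out-edges | ready=[6] | order so far=[2, 7, 1, 4, 3, 0, 5]
  pop 6: no out-edges | ready=[] | order so far=[2, 7, 1, 4, 3, 0, 5, 6]
New canonical toposort: [2, 7, 1, 4, 3, 0, 5, 6]
Compare positions:
  Node 0: index 4 -> 5 (moved)
  Node 1: index 1 -> 2 (moved)
  Node 2: index 0 -> 0 (same)
  Node 3: index 3 -> 4 (moved)
  Node 4: index 2 -> 3 (moved)
  Node 5: index 6 -> 6 (same)
  Node 6: index 7 -> 7 (same)
  Node 7: index 5 -> 1 (moved)
Nodes that changed position: 0 1 3 4 7

Answer: 0 1 3 4 7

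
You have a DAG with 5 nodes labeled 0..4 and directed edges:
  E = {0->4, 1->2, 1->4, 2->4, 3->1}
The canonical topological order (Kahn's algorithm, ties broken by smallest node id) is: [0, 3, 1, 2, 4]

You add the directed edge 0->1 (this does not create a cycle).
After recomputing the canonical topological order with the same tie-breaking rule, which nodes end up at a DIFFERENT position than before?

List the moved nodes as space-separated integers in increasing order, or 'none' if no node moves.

Old toposort: [0, 3, 1, 2, 4]
Added edge 0->1
Recompute Kahn (smallest-id tiebreak):
  initial in-degrees: [0, 2, 1, 0, 3]
  ready (indeg=0): [0, 3]
  pop 0: indeg[1]->1; indeg[4]->2 | ready=[3] | order so far=[0]
  pop 3: indeg[1]->0 | ready=[1] | order so far=[0, 3]
  pop 1: indeg[2]->0; indeg[4]->1 | ready=[2] | order so far=[0, 3, 1]
  pop 2: indeg[4]->0 | ready=[4] | order so far=[0, 3, 1, 2]
  pop 4: no out-edges | ready=[] | order so far=[0, 3, 1, 2, 4]
New canonical toposort: [0, 3, 1, 2, 4]
Compare positions:
  Node 0: index 0 -> 0 (same)
  Node 1: index 2 -> 2 (same)
  Node 2: index 3 -> 3 (same)
  Node 3: index 1 -> 1 (same)
  Node 4: index 4 -> 4 (same)
Nodes that changed position: none

Answer: none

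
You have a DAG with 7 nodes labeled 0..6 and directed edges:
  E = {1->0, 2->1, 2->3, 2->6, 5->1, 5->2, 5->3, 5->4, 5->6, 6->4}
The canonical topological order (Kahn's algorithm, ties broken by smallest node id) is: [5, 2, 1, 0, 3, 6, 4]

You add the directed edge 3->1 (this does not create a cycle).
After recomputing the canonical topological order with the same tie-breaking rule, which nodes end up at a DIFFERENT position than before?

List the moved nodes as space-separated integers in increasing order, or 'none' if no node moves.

Old toposort: [5, 2, 1, 0, 3, 6, 4]
Added edge 3->1
Recompute Kahn (smallest-id tiebreak):
  initial in-degrees: [1, 3, 1, 2, 2, 0, 2]
  ready (indeg=0): [5]
  pop 5: indeg[1]->2; indeg[2]->0; indeg[3]->1; indeg[4]->1; indeg[6]->1 | ready=[2] | order so far=[5]
  pop 2: indeg[1]->1; indeg[3]->0; indeg[6]->0 | ready=[3, 6] | order so far=[5, 2]
  pop 3: indeg[1]->0 | ready=[1, 6] | order so far=[5, 2, 3]
  pop 1: indeg[0]->0 | ready=[0, 6] | order so far=[5, 2, 3, 1]
  pop 0: no out-edges | ready=[6] | order so far=[5, 2, 3, 1, 0]
  pop 6: indeg[4]->0 | ready=[4] | order so far=[5, 2, 3, 1, 0, 6]
  pop 4: no out-edges | ready=[] | order so far=[5, 2, 3, 1, 0, 6, 4]
New canonical toposort: [5, 2, 3, 1, 0, 6, 4]
Compare positions:
  Node 0: index 3 -> 4 (moved)
  Node 1: index 2 -> 3 (moved)
  Node 2: index 1 -> 1 (same)
  Node 3: index 4 -> 2 (moved)
  Node 4: index 6 -> 6 (same)
  Node 5: index 0 -> 0 (same)
  Node 6: index 5 -> 5 (same)
Nodes that changed position: 0 1 3

Answer: 0 1 3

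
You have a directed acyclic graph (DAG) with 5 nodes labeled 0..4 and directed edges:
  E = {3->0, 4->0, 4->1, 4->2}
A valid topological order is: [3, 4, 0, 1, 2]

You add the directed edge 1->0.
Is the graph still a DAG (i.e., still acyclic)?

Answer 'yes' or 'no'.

Given toposort: [3, 4, 0, 1, 2]
Position of 1: index 3; position of 0: index 2
New edge 1->0: backward (u after v in old order)
Backward edge: old toposort is now invalid. Check if this creates a cycle.
Does 0 already reach 1? Reachable from 0: [0]. NO -> still a DAG (reorder needed).
Still a DAG? yes

Answer: yes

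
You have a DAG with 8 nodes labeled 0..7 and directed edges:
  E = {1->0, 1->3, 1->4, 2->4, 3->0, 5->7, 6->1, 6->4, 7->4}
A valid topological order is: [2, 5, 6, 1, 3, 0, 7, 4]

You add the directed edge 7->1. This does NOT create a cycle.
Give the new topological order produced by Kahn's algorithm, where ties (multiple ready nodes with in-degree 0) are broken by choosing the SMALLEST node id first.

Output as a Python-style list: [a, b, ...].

Old toposort: [2, 5, 6, 1, 3, 0, 7, 4]
Added edge: 7->1
Position of 7 (6) > position of 1 (3). Must reorder: 7 must now come before 1.
Run Kahn's algorithm (break ties by smallest node id):
  initial in-degrees: [2, 2, 0, 1, 4, 0, 0, 1]
  ready (indeg=0): [2, 5, 6]
  pop 2: indeg[4]->3 | ready=[5, 6] | order so far=[2]
  pop 5: indeg[7]->0 | ready=[6, 7] | order so far=[2, 5]
  pop 6: indeg[1]->1; indeg[4]->2 | ready=[7] | order so far=[2, 5, 6]
  pop 7: indeg[1]->0; indeg[4]->1 | ready=[1] | order so far=[2, 5, 6, 7]
  pop 1: indeg[0]->1; indeg[3]->0; indeg[4]->0 | ready=[3, 4] | order so far=[2, 5, 6, 7, 1]
  pop 3: indeg[0]->0 | ready=[0, 4] | order so far=[2, 5, 6, 7, 1, 3]
  pop 0: no out-edges | ready=[4] | order so far=[2, 5, 6, 7, 1, 3, 0]
  pop 4: no out-edges | ready=[] | order so far=[2, 5, 6, 7, 1, 3, 0, 4]
  Result: [2, 5, 6, 7, 1, 3, 0, 4]

Answer: [2, 5, 6, 7, 1, 3, 0, 4]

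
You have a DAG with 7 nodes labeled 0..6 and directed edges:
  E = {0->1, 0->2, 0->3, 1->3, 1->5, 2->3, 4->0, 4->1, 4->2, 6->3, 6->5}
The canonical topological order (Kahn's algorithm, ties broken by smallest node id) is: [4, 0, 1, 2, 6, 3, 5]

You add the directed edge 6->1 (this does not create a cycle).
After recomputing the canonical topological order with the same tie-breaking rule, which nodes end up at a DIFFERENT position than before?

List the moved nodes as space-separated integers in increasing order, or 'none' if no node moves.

Old toposort: [4, 0, 1, 2, 6, 3, 5]
Added edge 6->1
Recompute Kahn (smallest-id tiebreak):
  initial in-degrees: [1, 3, 2, 4, 0, 2, 0]
  ready (indeg=0): [4, 6]
  pop 4: indeg[0]->0; indeg[1]->2; indeg[2]->1 | ready=[0, 6] | order so far=[4]
  pop 0: indeg[1]->1; indeg[2]->0; indeg[3]->3 | ready=[2, 6] | order so far=[4, 0]
  pop 2: indeg[3]->2 | ready=[6] | order so far=[4, 0, 2]
  pop 6: indeg[1]->0; indeg[3]->1; indeg[5]->1 | ready=[1] | order so far=[4, 0, 2, 6]
  pop 1: indeg[3]->0; indeg[5]->0 | ready=[3, 5] | order so far=[4, 0, 2, 6, 1]
  pop 3: no out-edges | ready=[5] | order so far=[4, 0, 2, 6, 1, 3]
  pop 5: no out-edges | ready=[] | order so far=[4, 0, 2, 6, 1, 3, 5]
New canonical toposort: [4, 0, 2, 6, 1, 3, 5]
Compare positions:
  Node 0: index 1 -> 1 (same)
  Node 1: index 2 -> 4 (moved)
  Node 2: index 3 -> 2 (moved)
  Node 3: index 5 -> 5 (same)
  Node 4: index 0 -> 0 (same)
  Node 5: index 6 -> 6 (same)
  Node 6: index 4 -> 3 (moved)
Nodes that changed position: 1 2 6

Answer: 1 2 6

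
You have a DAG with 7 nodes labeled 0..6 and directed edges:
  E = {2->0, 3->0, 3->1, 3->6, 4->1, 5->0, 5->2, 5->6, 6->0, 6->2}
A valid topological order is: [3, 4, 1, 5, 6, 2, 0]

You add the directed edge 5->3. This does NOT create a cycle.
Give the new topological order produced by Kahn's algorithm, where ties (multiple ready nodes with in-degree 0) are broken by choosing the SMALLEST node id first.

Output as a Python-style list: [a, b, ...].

Answer: [4, 5, 3, 1, 6, 2, 0]

Derivation:
Old toposort: [3, 4, 1, 5, 6, 2, 0]
Added edge: 5->3
Position of 5 (3) > position of 3 (0). Must reorder: 5 must now come before 3.
Run Kahn's algorithm (break ties by smallest node id):
  initial in-degrees: [4, 2, 2, 1, 0, 0, 2]
  ready (indeg=0): [4, 5]
  pop 4: indeg[1]->1 | ready=[5] | order so far=[4]
  pop 5: indeg[0]->3; indeg[2]->1; indeg[3]->0; indeg[6]->1 | ready=[3] | order so far=[4, 5]
  pop 3: indeg[0]->2; indeg[1]->0; indeg[6]->0 | ready=[1, 6] | order so far=[4, 5, 3]
  pop 1: no out-edges | ready=[6] | order so far=[4, 5, 3, 1]
  pop 6: indeg[0]->1; indeg[2]->0 | ready=[2] | order so far=[4, 5, 3, 1, 6]
  pop 2: indeg[0]->0 | ready=[0] | order so far=[4, 5, 3, 1, 6, 2]
  pop 0: no out-edges | ready=[] | order so far=[4, 5, 3, 1, 6, 2, 0]
  Result: [4, 5, 3, 1, 6, 2, 0]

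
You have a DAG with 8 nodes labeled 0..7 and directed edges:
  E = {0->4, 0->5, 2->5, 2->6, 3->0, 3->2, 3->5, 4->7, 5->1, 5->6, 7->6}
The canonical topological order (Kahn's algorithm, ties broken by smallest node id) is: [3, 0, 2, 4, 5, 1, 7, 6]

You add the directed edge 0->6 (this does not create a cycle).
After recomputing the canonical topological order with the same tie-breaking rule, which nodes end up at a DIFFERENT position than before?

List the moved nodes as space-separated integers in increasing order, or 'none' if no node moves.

Answer: none

Derivation:
Old toposort: [3, 0, 2, 4, 5, 1, 7, 6]
Added edge 0->6
Recompute Kahn (smallest-id tiebreak):
  initial in-degrees: [1, 1, 1, 0, 1, 3, 4, 1]
  ready (indeg=0): [3]
  pop 3: indeg[0]->0; indeg[2]->0; indeg[5]->2 | ready=[0, 2] | order so far=[3]
  pop 0: indeg[4]->0; indeg[5]->1; indeg[6]->3 | ready=[2, 4] | order so far=[3, 0]
  pop 2: indeg[5]->0; indeg[6]->2 | ready=[4, 5] | order so far=[3, 0, 2]
  pop 4: indeg[7]->0 | ready=[5, 7] | order so far=[3, 0, 2, 4]
  pop 5: indeg[1]->0; indeg[6]->1 | ready=[1, 7] | order so far=[3, 0, 2, 4, 5]
  pop 1: no out-edges | ready=[7] | order so far=[3, 0, 2, 4, 5, 1]
  pop 7: indeg[6]->0 | ready=[6] | order so far=[3, 0, 2, 4, 5, 1, 7]
  pop 6: no out-edges | ready=[] | order so far=[3, 0, 2, 4, 5, 1, 7, 6]
New canonical toposort: [3, 0, 2, 4, 5, 1, 7, 6]
Compare positions:
  Node 0: index 1 -> 1 (same)
  Node 1: index 5 -> 5 (same)
  Node 2: index 2 -> 2 (same)
  Node 3: index 0 -> 0 (same)
  Node 4: index 3 -> 3 (same)
  Node 5: index 4 -> 4 (same)
  Node 6: index 7 -> 7 (same)
  Node 7: index 6 -> 6 (same)
Nodes that changed position: none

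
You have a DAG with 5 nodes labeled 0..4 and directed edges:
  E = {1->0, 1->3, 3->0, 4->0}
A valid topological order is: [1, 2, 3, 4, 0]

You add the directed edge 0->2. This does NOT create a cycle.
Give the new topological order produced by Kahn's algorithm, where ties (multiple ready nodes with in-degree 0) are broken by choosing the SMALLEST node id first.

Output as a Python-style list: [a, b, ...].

Answer: [1, 3, 4, 0, 2]

Derivation:
Old toposort: [1, 2, 3, 4, 0]
Added edge: 0->2
Position of 0 (4) > position of 2 (1). Must reorder: 0 must now come before 2.
Run Kahn's algorithm (break ties by smallest node id):
  initial in-degrees: [3, 0, 1, 1, 0]
  ready (indeg=0): [1, 4]
  pop 1: indeg[0]->2; indeg[3]->0 | ready=[3, 4] | order so far=[1]
  pop 3: indeg[0]->1 | ready=[4] | order so far=[1, 3]
  pop 4: indeg[0]->0 | ready=[0] | order so far=[1, 3, 4]
  pop 0: indeg[2]->0 | ready=[2] | order so far=[1, 3, 4, 0]
  pop 2: no out-edges | ready=[] | order so far=[1, 3, 4, 0, 2]
  Result: [1, 3, 4, 0, 2]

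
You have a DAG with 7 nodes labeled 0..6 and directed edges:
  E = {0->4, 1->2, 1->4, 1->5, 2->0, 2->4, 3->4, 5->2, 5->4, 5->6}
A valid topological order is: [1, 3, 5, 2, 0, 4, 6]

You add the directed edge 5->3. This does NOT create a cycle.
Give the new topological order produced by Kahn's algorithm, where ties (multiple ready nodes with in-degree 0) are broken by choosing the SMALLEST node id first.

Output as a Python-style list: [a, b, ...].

Answer: [1, 5, 2, 0, 3, 4, 6]

Derivation:
Old toposort: [1, 3, 5, 2, 0, 4, 6]
Added edge: 5->3
Position of 5 (2) > position of 3 (1). Must reorder: 5 must now come before 3.
Run Kahn's algorithm (break ties by smallest node id):
  initial in-degrees: [1, 0, 2, 1, 5, 1, 1]
  ready (indeg=0): [1]
  pop 1: indeg[2]->1; indeg[4]->4; indeg[5]->0 | ready=[5] | order so far=[1]
  pop 5: indeg[2]->0; indeg[3]->0; indeg[4]->3; indeg[6]->0 | ready=[2, 3, 6] | order so far=[1, 5]
  pop 2: indeg[0]->0; indeg[4]->2 | ready=[0, 3, 6] | order so far=[1, 5, 2]
  pop 0: indeg[4]->1 | ready=[3, 6] | order so far=[1, 5, 2, 0]
  pop 3: indeg[4]->0 | ready=[4, 6] | order so far=[1, 5, 2, 0, 3]
  pop 4: no out-edges | ready=[6] | order so far=[1, 5, 2, 0, 3, 4]
  pop 6: no out-edges | ready=[] | order so far=[1, 5, 2, 0, 3, 4, 6]
  Result: [1, 5, 2, 0, 3, 4, 6]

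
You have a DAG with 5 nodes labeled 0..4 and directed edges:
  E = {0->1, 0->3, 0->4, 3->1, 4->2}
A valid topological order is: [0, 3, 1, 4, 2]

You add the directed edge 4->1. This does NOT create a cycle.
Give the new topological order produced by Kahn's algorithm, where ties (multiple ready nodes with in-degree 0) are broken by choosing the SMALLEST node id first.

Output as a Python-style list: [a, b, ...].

Answer: [0, 3, 4, 1, 2]

Derivation:
Old toposort: [0, 3, 1, 4, 2]
Added edge: 4->1
Position of 4 (3) > position of 1 (2). Must reorder: 4 must now come before 1.
Run Kahn's algorithm (break ties by smallest node id):
  initial in-degrees: [0, 3, 1, 1, 1]
  ready (indeg=0): [0]
  pop 0: indeg[1]->2; indeg[3]->0; indeg[4]->0 | ready=[3, 4] | order so far=[0]
  pop 3: indeg[1]->1 | ready=[4] | order so far=[0, 3]
  pop 4: indeg[1]->0; indeg[2]->0 | ready=[1, 2] | order so far=[0, 3, 4]
  pop 1: no out-edges | ready=[2] | order so far=[0, 3, 4, 1]
  pop 2: no out-edges | ready=[] | order so far=[0, 3, 4, 1, 2]
  Result: [0, 3, 4, 1, 2]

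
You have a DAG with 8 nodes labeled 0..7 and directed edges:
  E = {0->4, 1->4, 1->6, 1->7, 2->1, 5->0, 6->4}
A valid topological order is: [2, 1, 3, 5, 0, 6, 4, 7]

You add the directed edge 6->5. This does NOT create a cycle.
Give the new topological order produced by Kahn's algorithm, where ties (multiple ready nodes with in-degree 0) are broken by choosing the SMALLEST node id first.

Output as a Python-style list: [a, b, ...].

Old toposort: [2, 1, 3, 5, 0, 6, 4, 7]
Added edge: 6->5
Position of 6 (5) > position of 5 (3). Must reorder: 6 must now come before 5.
Run Kahn's algorithm (break ties by smallest node id):
  initial in-degrees: [1, 1, 0, 0, 3, 1, 1, 1]
  ready (indeg=0): [2, 3]
  pop 2: indeg[1]->0 | ready=[1, 3] | order so far=[2]
  pop 1: indeg[4]->2; indeg[6]->0; indeg[7]->0 | ready=[3, 6, 7] | order so far=[2, 1]
  pop 3: no out-edges | ready=[6, 7] | order so far=[2, 1, 3]
  pop 6: indeg[4]->1; indeg[5]->0 | ready=[5, 7] | order so far=[2, 1, 3, 6]
  pop 5: indeg[0]->0 | ready=[0, 7] | order so far=[2, 1, 3, 6, 5]
  pop 0: indeg[4]->0 | ready=[4, 7] | order so far=[2, 1, 3, 6, 5, 0]
  pop 4: no out-edges | ready=[7] | order so far=[2, 1, 3, 6, 5, 0, 4]
  pop 7: no out-edges | ready=[] | order so far=[2, 1, 3, 6, 5, 0, 4, 7]
  Result: [2, 1, 3, 6, 5, 0, 4, 7]

Answer: [2, 1, 3, 6, 5, 0, 4, 7]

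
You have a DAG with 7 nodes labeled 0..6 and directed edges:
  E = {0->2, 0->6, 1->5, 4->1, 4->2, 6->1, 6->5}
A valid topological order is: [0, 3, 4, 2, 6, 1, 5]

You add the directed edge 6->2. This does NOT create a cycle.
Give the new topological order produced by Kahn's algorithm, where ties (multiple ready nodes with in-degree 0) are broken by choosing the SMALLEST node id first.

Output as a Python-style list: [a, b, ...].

Old toposort: [0, 3, 4, 2, 6, 1, 5]
Added edge: 6->2
Position of 6 (4) > position of 2 (3). Must reorder: 6 must now come before 2.
Run Kahn's algorithm (break ties by smallest node id):
  initial in-degrees: [0, 2, 3, 0, 0, 2, 1]
  ready (indeg=0): [0, 3, 4]
  pop 0: indeg[2]->2; indeg[6]->0 | ready=[3, 4, 6] | order so far=[0]
  pop 3: no out-edges | ready=[4, 6] | order so far=[0, 3]
  pop 4: indeg[1]->1; indeg[2]->1 | ready=[6] | order so far=[0, 3, 4]
  pop 6: indeg[1]->0; indeg[2]->0; indeg[5]->1 | ready=[1, 2] | order so far=[0, 3, 4, 6]
  pop 1: indeg[5]->0 | ready=[2, 5] | order so far=[0, 3, 4, 6, 1]
  pop 2: no out-edges | ready=[5] | order so far=[0, 3, 4, 6, 1, 2]
  pop 5: no out-edges | ready=[] | order so far=[0, 3, 4, 6, 1, 2, 5]
  Result: [0, 3, 4, 6, 1, 2, 5]

Answer: [0, 3, 4, 6, 1, 2, 5]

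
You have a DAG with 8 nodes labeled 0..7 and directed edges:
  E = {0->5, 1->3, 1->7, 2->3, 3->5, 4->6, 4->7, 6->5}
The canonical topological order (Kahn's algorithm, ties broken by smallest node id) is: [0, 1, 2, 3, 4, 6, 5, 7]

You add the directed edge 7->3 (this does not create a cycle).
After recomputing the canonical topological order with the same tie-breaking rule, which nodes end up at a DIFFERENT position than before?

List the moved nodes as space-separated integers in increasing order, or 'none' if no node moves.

Answer: 3 4 5 6 7

Derivation:
Old toposort: [0, 1, 2, 3, 4, 6, 5, 7]
Added edge 7->3
Recompute Kahn (smallest-id tiebreak):
  initial in-degrees: [0, 0, 0, 3, 0, 3, 1, 2]
  ready (indeg=0): [0, 1, 2, 4]
  pop 0: indeg[5]->2 | ready=[1, 2, 4] | order so far=[0]
  pop 1: indeg[3]->2; indeg[7]->1 | ready=[2, 4] | order so far=[0, 1]
  pop 2: indeg[3]->1 | ready=[4] | order so far=[0, 1, 2]
  pop 4: indeg[6]->0; indeg[7]->0 | ready=[6, 7] | order so far=[0, 1, 2, 4]
  pop 6: indeg[5]->1 | ready=[7] | order so far=[0, 1, 2, 4, 6]
  pop 7: indeg[3]->0 | ready=[3] | order so far=[0, 1, 2, 4, 6, 7]
  pop 3: indeg[5]->0 | ready=[5] | order so far=[0, 1, 2, 4, 6, 7, 3]
  pop 5: no out-edges | ready=[] | order so far=[0, 1, 2, 4, 6, 7, 3, 5]
New canonical toposort: [0, 1, 2, 4, 6, 7, 3, 5]
Compare positions:
  Node 0: index 0 -> 0 (same)
  Node 1: index 1 -> 1 (same)
  Node 2: index 2 -> 2 (same)
  Node 3: index 3 -> 6 (moved)
  Node 4: index 4 -> 3 (moved)
  Node 5: index 6 -> 7 (moved)
  Node 6: index 5 -> 4 (moved)
  Node 7: index 7 -> 5 (moved)
Nodes that changed position: 3 4 5 6 7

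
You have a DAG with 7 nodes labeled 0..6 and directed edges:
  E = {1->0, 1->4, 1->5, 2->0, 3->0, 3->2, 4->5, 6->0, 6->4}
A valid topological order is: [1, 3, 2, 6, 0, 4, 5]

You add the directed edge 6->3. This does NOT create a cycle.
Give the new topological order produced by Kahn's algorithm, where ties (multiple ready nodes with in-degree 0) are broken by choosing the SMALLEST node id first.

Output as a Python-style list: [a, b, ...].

Answer: [1, 6, 3, 2, 0, 4, 5]

Derivation:
Old toposort: [1, 3, 2, 6, 0, 4, 5]
Added edge: 6->3
Position of 6 (3) > position of 3 (1). Must reorder: 6 must now come before 3.
Run Kahn's algorithm (break ties by smallest node id):
  initial in-degrees: [4, 0, 1, 1, 2, 2, 0]
  ready (indeg=0): [1, 6]
  pop 1: indeg[0]->3; indeg[4]->1; indeg[5]->1 | ready=[6] | order so far=[1]
  pop 6: indeg[0]->2; indeg[3]->0; indeg[4]->0 | ready=[3, 4] | order so far=[1, 6]
  pop 3: indeg[0]->1; indeg[2]->0 | ready=[2, 4] | order so far=[1, 6, 3]
  pop 2: indeg[0]->0 | ready=[0, 4] | order so far=[1, 6, 3, 2]
  pop 0: no out-edges | ready=[4] | order so far=[1, 6, 3, 2, 0]
  pop 4: indeg[5]->0 | ready=[5] | order so far=[1, 6, 3, 2, 0, 4]
  pop 5: no out-edges | ready=[] | order so far=[1, 6, 3, 2, 0, 4, 5]
  Result: [1, 6, 3, 2, 0, 4, 5]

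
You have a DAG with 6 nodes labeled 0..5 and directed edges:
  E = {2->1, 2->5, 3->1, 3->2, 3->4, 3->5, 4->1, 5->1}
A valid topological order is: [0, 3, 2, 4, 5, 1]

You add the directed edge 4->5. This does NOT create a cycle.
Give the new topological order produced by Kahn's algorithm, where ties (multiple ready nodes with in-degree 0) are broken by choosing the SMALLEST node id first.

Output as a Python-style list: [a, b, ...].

Answer: [0, 3, 2, 4, 5, 1]

Derivation:
Old toposort: [0, 3, 2, 4, 5, 1]
Added edge: 4->5
Position of 4 (3) < position of 5 (4). Old order still valid.
Run Kahn's algorithm (break ties by smallest node id):
  initial in-degrees: [0, 4, 1, 0, 1, 3]
  ready (indeg=0): [0, 3]
  pop 0: no out-edges | ready=[3] | order so far=[0]
  pop 3: indeg[1]->3; indeg[2]->0; indeg[4]->0; indeg[5]->2 | ready=[2, 4] | order so far=[0, 3]
  pop 2: indeg[1]->2; indeg[5]->1 | ready=[4] | order so far=[0, 3, 2]
  pop 4: indeg[1]->1; indeg[5]->0 | ready=[5] | order so far=[0, 3, 2, 4]
  pop 5: indeg[1]->0 | ready=[1] | order so far=[0, 3, 2, 4, 5]
  pop 1: no out-edges | ready=[] | order so far=[0, 3, 2, 4, 5, 1]
  Result: [0, 3, 2, 4, 5, 1]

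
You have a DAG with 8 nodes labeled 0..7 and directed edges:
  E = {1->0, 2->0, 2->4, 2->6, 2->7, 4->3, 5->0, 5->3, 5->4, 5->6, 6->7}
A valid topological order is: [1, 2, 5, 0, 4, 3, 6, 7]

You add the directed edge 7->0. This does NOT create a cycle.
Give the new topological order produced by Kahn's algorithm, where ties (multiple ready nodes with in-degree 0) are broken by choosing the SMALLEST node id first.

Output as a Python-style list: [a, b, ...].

Answer: [1, 2, 5, 4, 3, 6, 7, 0]

Derivation:
Old toposort: [1, 2, 5, 0, 4, 3, 6, 7]
Added edge: 7->0
Position of 7 (7) > position of 0 (3). Must reorder: 7 must now come before 0.
Run Kahn's algorithm (break ties by smallest node id):
  initial in-degrees: [4, 0, 0, 2, 2, 0, 2, 2]
  ready (indeg=0): [1, 2, 5]
  pop 1: indeg[0]->3 | ready=[2, 5] | order so far=[1]
  pop 2: indeg[0]->2; indeg[4]->1; indeg[6]->1; indeg[7]->1 | ready=[5] | order so far=[1, 2]
  pop 5: indeg[0]->1; indeg[3]->1; indeg[4]->0; indeg[6]->0 | ready=[4, 6] | order so far=[1, 2, 5]
  pop 4: indeg[3]->0 | ready=[3, 6] | order so far=[1, 2, 5, 4]
  pop 3: no out-edges | ready=[6] | order so far=[1, 2, 5, 4, 3]
  pop 6: indeg[7]->0 | ready=[7] | order so far=[1, 2, 5, 4, 3, 6]
  pop 7: indeg[0]->0 | ready=[0] | order so far=[1, 2, 5, 4, 3, 6, 7]
  pop 0: no out-edges | ready=[] | order so far=[1, 2, 5, 4, 3, 6, 7, 0]
  Result: [1, 2, 5, 4, 3, 6, 7, 0]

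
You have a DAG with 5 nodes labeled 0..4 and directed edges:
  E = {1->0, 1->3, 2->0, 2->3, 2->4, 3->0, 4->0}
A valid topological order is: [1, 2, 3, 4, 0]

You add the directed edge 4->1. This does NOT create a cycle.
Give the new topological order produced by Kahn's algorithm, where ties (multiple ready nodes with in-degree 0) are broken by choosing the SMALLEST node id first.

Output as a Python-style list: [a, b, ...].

Old toposort: [1, 2, 3, 4, 0]
Added edge: 4->1
Position of 4 (3) > position of 1 (0). Must reorder: 4 must now come before 1.
Run Kahn's algorithm (break ties by smallest node id):
  initial in-degrees: [4, 1, 0, 2, 1]
  ready (indeg=0): [2]
  pop 2: indeg[0]->3; indeg[3]->1; indeg[4]->0 | ready=[4] | order so far=[2]
  pop 4: indeg[0]->2; indeg[1]->0 | ready=[1] | order so far=[2, 4]
  pop 1: indeg[0]->1; indeg[3]->0 | ready=[3] | order so far=[2, 4, 1]
  pop 3: indeg[0]->0 | ready=[0] | order so far=[2, 4, 1, 3]
  pop 0: no out-edges | ready=[] | order so far=[2, 4, 1, 3, 0]
  Result: [2, 4, 1, 3, 0]

Answer: [2, 4, 1, 3, 0]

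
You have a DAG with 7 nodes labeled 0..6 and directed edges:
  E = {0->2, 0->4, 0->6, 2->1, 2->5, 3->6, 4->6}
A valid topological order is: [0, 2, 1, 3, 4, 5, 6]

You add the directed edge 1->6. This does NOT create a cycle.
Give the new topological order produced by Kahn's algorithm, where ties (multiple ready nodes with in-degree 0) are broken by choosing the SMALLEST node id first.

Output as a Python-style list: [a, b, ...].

Answer: [0, 2, 1, 3, 4, 5, 6]

Derivation:
Old toposort: [0, 2, 1, 3, 4, 5, 6]
Added edge: 1->6
Position of 1 (2) < position of 6 (6). Old order still valid.
Run Kahn's algorithm (break ties by smallest node id):
  initial in-degrees: [0, 1, 1, 0, 1, 1, 4]
  ready (indeg=0): [0, 3]
  pop 0: indeg[2]->0; indeg[4]->0; indeg[6]->3 | ready=[2, 3, 4] | order so far=[0]
  pop 2: indeg[1]->0; indeg[5]->0 | ready=[1, 3, 4, 5] | order so far=[0, 2]
  pop 1: indeg[6]->2 | ready=[3, 4, 5] | order so far=[0, 2, 1]
  pop 3: indeg[6]->1 | ready=[4, 5] | order so far=[0, 2, 1, 3]
  pop 4: indeg[6]->0 | ready=[5, 6] | order so far=[0, 2, 1, 3, 4]
  pop 5: no out-edges | ready=[6] | order so far=[0, 2, 1, 3, 4, 5]
  pop 6: no out-edges | ready=[] | order so far=[0, 2, 1, 3, 4, 5, 6]
  Result: [0, 2, 1, 3, 4, 5, 6]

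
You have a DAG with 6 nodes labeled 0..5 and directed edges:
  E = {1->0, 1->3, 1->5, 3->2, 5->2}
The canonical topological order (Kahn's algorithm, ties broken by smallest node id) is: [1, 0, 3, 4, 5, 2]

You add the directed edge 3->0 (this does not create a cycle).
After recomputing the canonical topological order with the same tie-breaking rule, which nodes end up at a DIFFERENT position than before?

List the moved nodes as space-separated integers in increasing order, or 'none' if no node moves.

Old toposort: [1, 0, 3, 4, 5, 2]
Added edge 3->0
Recompute Kahn (smallest-id tiebreak):
  initial in-degrees: [2, 0, 2, 1, 0, 1]
  ready (indeg=0): [1, 4]
  pop 1: indeg[0]->1; indeg[3]->0; indeg[5]->0 | ready=[3, 4, 5] | order so far=[1]
  pop 3: indeg[0]->0; indeg[2]->1 | ready=[0, 4, 5] | order so far=[1, 3]
  pop 0: no out-edges | ready=[4, 5] | order so far=[1, 3, 0]
  pop 4: no out-edges | ready=[5] | order so far=[1, 3, 0, 4]
  pop 5: indeg[2]->0 | ready=[2] | order so far=[1, 3, 0, 4, 5]
  pop 2: no out-edges | ready=[] | order so far=[1, 3, 0, 4, 5, 2]
New canonical toposort: [1, 3, 0, 4, 5, 2]
Compare positions:
  Node 0: index 1 -> 2 (moved)
  Node 1: index 0 -> 0 (same)
  Node 2: index 5 -> 5 (same)
  Node 3: index 2 -> 1 (moved)
  Node 4: index 3 -> 3 (same)
  Node 5: index 4 -> 4 (same)
Nodes that changed position: 0 3

Answer: 0 3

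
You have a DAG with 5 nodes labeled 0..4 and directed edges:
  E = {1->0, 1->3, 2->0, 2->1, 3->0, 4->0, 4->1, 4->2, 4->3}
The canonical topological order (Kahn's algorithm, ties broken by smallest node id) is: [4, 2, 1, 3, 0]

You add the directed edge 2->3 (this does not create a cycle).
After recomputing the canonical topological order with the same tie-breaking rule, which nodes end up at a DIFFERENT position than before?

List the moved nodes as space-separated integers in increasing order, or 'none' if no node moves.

Old toposort: [4, 2, 1, 3, 0]
Added edge 2->3
Recompute Kahn (smallest-id tiebreak):
  initial in-degrees: [4, 2, 1, 3, 0]
  ready (indeg=0): [4]
  pop 4: indeg[0]->3; indeg[1]->1; indeg[2]->0; indeg[3]->2 | ready=[2] | order so far=[4]
  pop 2: indeg[0]->2; indeg[1]->0; indeg[3]->1 | ready=[1] | order so far=[4, 2]
  pop 1: indeg[0]->1; indeg[3]->0 | ready=[3] | order so far=[4, 2, 1]
  pop 3: indeg[0]->0 | ready=[0] | order so far=[4, 2, 1, 3]
  pop 0: no out-edges | ready=[] | order so far=[4, 2, 1, 3, 0]
New canonical toposort: [4, 2, 1, 3, 0]
Compare positions:
  Node 0: index 4 -> 4 (same)
  Node 1: index 2 -> 2 (same)
  Node 2: index 1 -> 1 (same)
  Node 3: index 3 -> 3 (same)
  Node 4: index 0 -> 0 (same)
Nodes that changed position: none

Answer: none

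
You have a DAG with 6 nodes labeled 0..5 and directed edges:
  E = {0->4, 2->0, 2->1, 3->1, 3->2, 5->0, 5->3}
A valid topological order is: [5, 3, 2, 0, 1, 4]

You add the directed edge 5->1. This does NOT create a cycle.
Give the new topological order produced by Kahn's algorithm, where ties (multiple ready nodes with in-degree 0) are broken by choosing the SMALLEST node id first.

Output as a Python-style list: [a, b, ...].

Old toposort: [5, 3, 2, 0, 1, 4]
Added edge: 5->1
Position of 5 (0) < position of 1 (4). Old order still valid.
Run Kahn's algorithm (break ties by smallest node id):
  initial in-degrees: [2, 3, 1, 1, 1, 0]
  ready (indeg=0): [5]
  pop 5: indeg[0]->1; indeg[1]->2; indeg[3]->0 | ready=[3] | order so far=[5]
  pop 3: indeg[1]->1; indeg[2]->0 | ready=[2] | order so far=[5, 3]
  pop 2: indeg[0]->0; indeg[1]->0 | ready=[0, 1] | order so far=[5, 3, 2]
  pop 0: indeg[4]->0 | ready=[1, 4] | order so far=[5, 3, 2, 0]
  pop 1: no out-edges | ready=[4] | order so far=[5, 3, 2, 0, 1]
  pop 4: no out-edges | ready=[] | order so far=[5, 3, 2, 0, 1, 4]
  Result: [5, 3, 2, 0, 1, 4]

Answer: [5, 3, 2, 0, 1, 4]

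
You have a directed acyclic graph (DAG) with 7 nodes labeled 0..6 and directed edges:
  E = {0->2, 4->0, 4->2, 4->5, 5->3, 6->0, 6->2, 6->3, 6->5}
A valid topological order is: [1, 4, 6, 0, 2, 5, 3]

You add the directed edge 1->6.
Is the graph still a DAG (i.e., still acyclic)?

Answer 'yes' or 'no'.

Answer: yes

Derivation:
Given toposort: [1, 4, 6, 0, 2, 5, 3]
Position of 1: index 0; position of 6: index 2
New edge 1->6: forward
Forward edge: respects the existing order. Still a DAG, same toposort still valid.
Still a DAG? yes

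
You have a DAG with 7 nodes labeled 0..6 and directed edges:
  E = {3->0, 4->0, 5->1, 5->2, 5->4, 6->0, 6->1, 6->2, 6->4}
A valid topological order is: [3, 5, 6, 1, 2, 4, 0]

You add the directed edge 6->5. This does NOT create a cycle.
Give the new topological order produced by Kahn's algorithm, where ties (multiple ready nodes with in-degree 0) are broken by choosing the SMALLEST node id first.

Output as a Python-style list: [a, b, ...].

Old toposort: [3, 5, 6, 1, 2, 4, 0]
Added edge: 6->5
Position of 6 (2) > position of 5 (1). Must reorder: 6 must now come before 5.
Run Kahn's algorithm (break ties by smallest node id):
  initial in-degrees: [3, 2, 2, 0, 2, 1, 0]
  ready (indeg=0): [3, 6]
  pop 3: indeg[0]->2 | ready=[6] | order so far=[3]
  pop 6: indeg[0]->1; indeg[1]->1; indeg[2]->1; indeg[4]->1; indeg[5]->0 | ready=[5] | order so far=[3, 6]
  pop 5: indeg[1]->0; indeg[2]->0; indeg[4]->0 | ready=[1, 2, 4] | order so far=[3, 6, 5]
  pop 1: no out-edges | ready=[2, 4] | order so far=[3, 6, 5, 1]
  pop 2: no out-edges | ready=[4] | order so far=[3, 6, 5, 1, 2]
  pop 4: indeg[0]->0 | ready=[0] | order so far=[3, 6, 5, 1, 2, 4]
  pop 0: no out-edges | ready=[] | order so far=[3, 6, 5, 1, 2, 4, 0]
  Result: [3, 6, 5, 1, 2, 4, 0]

Answer: [3, 6, 5, 1, 2, 4, 0]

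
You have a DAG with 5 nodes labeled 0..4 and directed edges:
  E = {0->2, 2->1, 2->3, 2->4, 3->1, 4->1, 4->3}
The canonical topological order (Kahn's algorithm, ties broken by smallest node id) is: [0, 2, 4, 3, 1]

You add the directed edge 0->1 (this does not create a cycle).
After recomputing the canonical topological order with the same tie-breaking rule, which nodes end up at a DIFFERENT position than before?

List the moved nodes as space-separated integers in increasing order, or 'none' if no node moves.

Old toposort: [0, 2, 4, 3, 1]
Added edge 0->1
Recompute Kahn (smallest-id tiebreak):
  initial in-degrees: [0, 4, 1, 2, 1]
  ready (indeg=0): [0]
  pop 0: indeg[1]->3; indeg[2]->0 | ready=[2] | order so far=[0]
  pop 2: indeg[1]->2; indeg[3]->1; indeg[4]->0 | ready=[4] | order so far=[0, 2]
  pop 4: indeg[1]->1; indeg[3]->0 | ready=[3] | order so far=[0, 2, 4]
  pop 3: indeg[1]->0 | ready=[1] | order so far=[0, 2, 4, 3]
  pop 1: no out-edges | ready=[] | order so far=[0, 2, 4, 3, 1]
New canonical toposort: [0, 2, 4, 3, 1]
Compare positions:
  Node 0: index 0 -> 0 (same)
  Node 1: index 4 -> 4 (same)
  Node 2: index 1 -> 1 (same)
  Node 3: index 3 -> 3 (same)
  Node 4: index 2 -> 2 (same)
Nodes that changed position: none

Answer: none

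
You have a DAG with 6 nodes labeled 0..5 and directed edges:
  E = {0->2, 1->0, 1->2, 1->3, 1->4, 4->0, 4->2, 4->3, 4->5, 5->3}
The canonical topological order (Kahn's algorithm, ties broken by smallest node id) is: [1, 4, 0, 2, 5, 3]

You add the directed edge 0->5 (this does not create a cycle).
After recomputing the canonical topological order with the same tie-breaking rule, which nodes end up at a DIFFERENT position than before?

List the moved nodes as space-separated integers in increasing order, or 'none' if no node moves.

Old toposort: [1, 4, 0, 2, 5, 3]
Added edge 0->5
Recompute Kahn (smallest-id tiebreak):
  initial in-degrees: [2, 0, 3, 3, 1, 2]
  ready (indeg=0): [1]
  pop 1: indeg[0]->1; indeg[2]->2; indeg[3]->2; indeg[4]->0 | ready=[4] | order so far=[1]
  pop 4: indeg[0]->0; indeg[2]->1; indeg[3]->1; indeg[5]->1 | ready=[0] | order so far=[1, 4]
  pop 0: indeg[2]->0; indeg[5]->0 | ready=[2, 5] | order so far=[1, 4, 0]
  pop 2: no out-edges | ready=[5] | order so far=[1, 4, 0, 2]
  pop 5: indeg[3]->0 | ready=[3] | order so far=[1, 4, 0, 2, 5]
  pop 3: no out-edges | ready=[] | order so far=[1, 4, 0, 2, 5, 3]
New canonical toposort: [1, 4, 0, 2, 5, 3]
Compare positions:
  Node 0: index 2 -> 2 (same)
  Node 1: index 0 -> 0 (same)
  Node 2: index 3 -> 3 (same)
  Node 3: index 5 -> 5 (same)
  Node 4: index 1 -> 1 (same)
  Node 5: index 4 -> 4 (same)
Nodes that changed position: none

Answer: none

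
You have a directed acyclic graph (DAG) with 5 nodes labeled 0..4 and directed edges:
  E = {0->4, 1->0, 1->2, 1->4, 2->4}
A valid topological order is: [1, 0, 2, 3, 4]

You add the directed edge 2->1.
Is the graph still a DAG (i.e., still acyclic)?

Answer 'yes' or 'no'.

Given toposort: [1, 0, 2, 3, 4]
Position of 2: index 2; position of 1: index 0
New edge 2->1: backward (u after v in old order)
Backward edge: old toposort is now invalid. Check if this creates a cycle.
Does 1 already reach 2? Reachable from 1: [0, 1, 2, 4]. YES -> cycle!
Still a DAG? no

Answer: no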